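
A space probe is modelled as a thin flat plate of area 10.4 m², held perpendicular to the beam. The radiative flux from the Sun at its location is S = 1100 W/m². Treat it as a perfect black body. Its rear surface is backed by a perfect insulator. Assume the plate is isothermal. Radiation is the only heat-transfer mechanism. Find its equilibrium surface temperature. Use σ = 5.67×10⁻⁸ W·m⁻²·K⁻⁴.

At equilibrium, absorbed power = emitted power.
Absorbing cross-section = A = 10.40 m²; emitting surface = A = 10.40 m² (ratio 1).
S·A_cross = εσ·A_surf·T⁴  ⇒  T⁴ = S/(1σ).
T⁴ = 1.00·1100/(1·5.67×10⁻⁸) = 1.940×10¹⁰ K⁴.
T = (1.940×10¹⁰)^(1/4).

T ≈ 373 K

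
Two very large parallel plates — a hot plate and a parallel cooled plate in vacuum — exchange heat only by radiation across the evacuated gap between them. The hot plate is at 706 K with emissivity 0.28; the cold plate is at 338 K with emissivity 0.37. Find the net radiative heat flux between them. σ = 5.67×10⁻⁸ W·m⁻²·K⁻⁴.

For two infinite grey parallel plates, q = σ(T₁⁴ − T₂⁴)/(1/ε₁ + 1/ε₂ − 1).
T₁⁴ − T₂⁴ = 2.484×10¹¹ − 1.305×10¹⁰ = 2.354×10¹¹ K⁴.
1/ε₁ + 1/ε₂ − 1 = 3.571 + 2.703 − 1 = 5.274.
q = 5.67×10⁻⁸ × 2.354×10¹¹ / 5.274.

q ≈ 2530 W/m²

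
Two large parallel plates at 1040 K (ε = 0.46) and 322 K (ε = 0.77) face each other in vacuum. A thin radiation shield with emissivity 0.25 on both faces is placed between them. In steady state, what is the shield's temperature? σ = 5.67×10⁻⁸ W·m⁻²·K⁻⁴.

In steady state the net flux on the hot side equals that on the cold side.
σ(T₁⁴−T_s⁴)/D₁ = σ(T_s⁴−T₂⁴)/D₂, with D₁ = 1/ε₁+1/ε_s−1 = 5.174, D₂ = 1/ε_s+1/ε₂−1 = 4.299.
Solve for T_s⁴: T_s⁴ = (D₂·T₁⁴ + D₁·T₂⁴)/(D₁+D₂) = 5.368×10¹¹ K⁴.

T_s ≈ 856 K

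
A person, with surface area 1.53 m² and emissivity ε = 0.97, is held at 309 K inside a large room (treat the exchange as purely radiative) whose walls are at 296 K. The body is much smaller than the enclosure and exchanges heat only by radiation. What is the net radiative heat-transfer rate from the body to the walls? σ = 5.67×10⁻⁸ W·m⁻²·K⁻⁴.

P_net ≈ 121 W

For a small grey body in a large enclosure: P_net = εσA(T_body⁴ − T_wall⁴).
A = 1.53 m²; T_body⁴ − T_wall⁴ = 9.117×10⁹ − 7.677×10⁹ = 1.440×10⁹ K⁴.
|P_net| = 0.97·5.67×10⁻⁸·1.530·1.440×10⁹.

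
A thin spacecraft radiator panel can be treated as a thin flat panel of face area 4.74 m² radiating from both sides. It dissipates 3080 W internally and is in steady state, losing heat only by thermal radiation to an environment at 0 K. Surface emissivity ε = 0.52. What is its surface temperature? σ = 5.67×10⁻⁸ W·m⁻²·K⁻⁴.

T ≈ 324 K

Steady state: internal power = radiated power, P = εσA T⁴.
Radiating area A = 2·4.74 = 9.480 m².
T⁴ = P/(εσA) = 3080/(0.52·5.67×10⁻⁸·9.480) = 1.102×10¹⁰ K⁴.
T = (1.102×10¹⁰)^(1/4).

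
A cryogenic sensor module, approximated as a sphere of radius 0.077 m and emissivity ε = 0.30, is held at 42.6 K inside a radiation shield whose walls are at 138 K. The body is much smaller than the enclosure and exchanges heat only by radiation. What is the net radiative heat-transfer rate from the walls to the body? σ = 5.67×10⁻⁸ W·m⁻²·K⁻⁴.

P_net ≈ 0.455 W

For a small grey body in a large enclosure: P_net = εσA(T_body⁴ − T_wall⁴).
A = 4πr² = 0.07451 m²; T_body⁴ − T_wall⁴ = 3.293×10⁶ − 3.627×10⁸ = -3.594×10⁸ K⁴.
|P_net| = 0.30·5.67×10⁻⁸·0.07451·3.594×10⁸.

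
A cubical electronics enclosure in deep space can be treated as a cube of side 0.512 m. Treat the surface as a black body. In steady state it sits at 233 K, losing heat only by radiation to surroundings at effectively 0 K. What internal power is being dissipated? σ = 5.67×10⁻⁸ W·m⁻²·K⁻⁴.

P ≈ 263 W

Steady state: P = εσA T⁴.
A = 6L² = 1.573 m²; T⁴ = (233)⁴ = 2.947×10⁹ K⁴.
P = 1.0 × 5.67×10⁻⁸ × 1.573 × 2.947×10⁹.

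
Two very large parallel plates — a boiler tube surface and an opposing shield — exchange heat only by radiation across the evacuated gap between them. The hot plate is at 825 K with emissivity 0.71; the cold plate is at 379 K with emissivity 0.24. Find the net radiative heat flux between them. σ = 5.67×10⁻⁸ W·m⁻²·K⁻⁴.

For two infinite grey parallel plates, q = σ(T₁⁴ − T₂⁴)/(1/ε₁ + 1/ε₂ − 1).
T₁⁴ − T₂⁴ = 4.633×10¹¹ − 2.063×10¹⁰ = 4.426×10¹¹ K⁴.
1/ε₁ + 1/ε₂ − 1 = 1.408 + 4.167 − 1 = 4.575.
q = 5.67×10⁻⁸ × 4.426×10¹¹ / 4.575.

q ≈ 5490 W/m²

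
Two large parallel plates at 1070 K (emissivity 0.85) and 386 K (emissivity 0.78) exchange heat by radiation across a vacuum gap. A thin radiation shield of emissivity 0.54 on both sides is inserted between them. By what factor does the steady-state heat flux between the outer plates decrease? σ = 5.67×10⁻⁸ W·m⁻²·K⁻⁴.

Without shield: q₀ = σΔ(T⁴)/(1/ε₁+1/ε₂−1) with denominator 1.459.
With shield the two gaps are in series; the resistances add: (1/ε₁+1/ε_s−1)+(1/ε_s+1/ε₂−1) = 2.028+2.134 = 4.162.
Heat-flux ratio q₀/q = 4.162/1.459.

factor ≈ 2.85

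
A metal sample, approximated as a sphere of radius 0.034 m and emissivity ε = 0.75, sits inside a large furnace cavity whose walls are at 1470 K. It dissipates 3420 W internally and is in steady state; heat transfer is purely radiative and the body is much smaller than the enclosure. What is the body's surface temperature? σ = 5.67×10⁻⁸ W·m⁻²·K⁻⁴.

T ≈ 1790 K

For a small grey body in a large enclosure, net radiated power = εσA(T⁴ − T_w⁴).
Steady state: P = εσA(T⁴ − T_w⁴) with A = 4πr² = 0.01453 m².
T⁴ = P/(εσA) + T_w⁴ = 3420/(0.75·5.67×10⁻⁸·0.01453) + (1470)⁴
    = 5.536×10¹² + 4.669×10¹² = 1.021×10¹³ K⁴.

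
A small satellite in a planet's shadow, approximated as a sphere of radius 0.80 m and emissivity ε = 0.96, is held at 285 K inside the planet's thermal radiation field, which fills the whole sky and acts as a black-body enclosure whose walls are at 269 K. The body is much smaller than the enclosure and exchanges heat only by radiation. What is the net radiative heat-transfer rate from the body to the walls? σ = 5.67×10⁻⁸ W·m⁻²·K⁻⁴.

For a small grey body in a large enclosure: P_net = εσA(T_body⁴ − T_wall⁴).
A = 4πr² = 8.042 m²; T_body⁴ − T_wall⁴ = 6.598×10⁹ − 5.236×10⁹ = 1.361×10⁹ K⁴.
|P_net| = 0.96·5.67×10⁻⁸·8.042·1.361×10⁹.

P_net ≈ 596 W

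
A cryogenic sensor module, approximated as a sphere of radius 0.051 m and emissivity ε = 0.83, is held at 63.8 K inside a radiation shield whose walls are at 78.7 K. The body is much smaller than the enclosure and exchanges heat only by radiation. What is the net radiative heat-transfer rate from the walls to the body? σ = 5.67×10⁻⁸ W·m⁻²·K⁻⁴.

P_net ≈ 0.0335 W

For a small grey body in a large enclosure: P_net = εσA(T_body⁴ − T_wall⁴).
A = 4πr² = 0.03269 m²; T_body⁴ − T_wall⁴ = 1.657×10⁷ − 3.836×10⁷ = -2.179×10⁷ K⁴.
|P_net| = 0.83·5.67×10⁻⁸·0.03269·2.179×10⁷.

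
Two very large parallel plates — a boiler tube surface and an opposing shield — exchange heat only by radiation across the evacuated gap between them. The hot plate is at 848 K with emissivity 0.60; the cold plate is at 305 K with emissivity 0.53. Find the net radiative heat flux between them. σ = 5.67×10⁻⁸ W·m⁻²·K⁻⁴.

For two infinite grey parallel plates, q = σ(T₁⁴ − T₂⁴)/(1/ε₁ + 1/ε₂ − 1).
T₁⁴ − T₂⁴ = 5.171×10¹¹ − 8.654×10⁹ = 5.085×10¹¹ K⁴.
1/ε₁ + 1/ε₂ − 1 = 1.667 + 1.887 − 1 = 2.553.
q = 5.67×10⁻⁸ × 5.085×10¹¹ / 2.553.

q ≈ 11300 W/m²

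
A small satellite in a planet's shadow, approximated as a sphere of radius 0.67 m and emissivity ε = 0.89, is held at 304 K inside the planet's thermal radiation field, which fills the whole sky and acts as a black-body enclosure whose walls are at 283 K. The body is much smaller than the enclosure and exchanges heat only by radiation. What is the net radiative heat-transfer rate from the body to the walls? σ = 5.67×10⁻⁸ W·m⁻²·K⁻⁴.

P_net ≈ 605 W

For a small grey body in a large enclosure: P_net = εσA(T_body⁴ − T_wall⁴).
A = 4πr² = 5.641 m²; T_body⁴ − T_wall⁴ = 8.541×10⁹ − 6.414×10⁹ = 2.126×10⁹ K⁴.
|P_net| = 0.89·5.67×10⁻⁸·5.641·2.126×10⁹.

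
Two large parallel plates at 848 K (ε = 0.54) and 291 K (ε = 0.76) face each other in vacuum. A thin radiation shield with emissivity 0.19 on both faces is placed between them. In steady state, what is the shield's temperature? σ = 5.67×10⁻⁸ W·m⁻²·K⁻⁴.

In steady state the net flux on the hot side equals that on the cold side.
σ(T₁⁴−T_s⁴)/D₁ = σ(T_s⁴−T₂⁴)/D₂, with D₁ = 1/ε₁+1/ε_s−1 = 6.115, D₂ = 1/ε_s+1/ε₂−1 = 5.579.
Solve for T_s⁴: T_s⁴ = (D₂·T₁⁴ + D₁·T₂⁴)/(D₁+D₂) = 2.505×10¹¹ K⁴.

T_s ≈ 707 K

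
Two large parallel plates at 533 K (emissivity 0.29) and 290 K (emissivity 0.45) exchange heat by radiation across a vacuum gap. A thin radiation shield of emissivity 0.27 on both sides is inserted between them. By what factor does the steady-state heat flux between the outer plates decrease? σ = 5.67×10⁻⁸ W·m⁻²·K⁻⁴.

factor ≈ 2.37

Without shield: q₀ = σΔ(T⁴)/(1/ε₁+1/ε₂−1) with denominator 4.670.
With shield the two gaps are in series; the resistances add: (1/ε₁+1/ε_s−1)+(1/ε_s+1/ε₂−1) = 6.152+4.926 = 11.08.
Heat-flux ratio q₀/q = 11.08/4.670.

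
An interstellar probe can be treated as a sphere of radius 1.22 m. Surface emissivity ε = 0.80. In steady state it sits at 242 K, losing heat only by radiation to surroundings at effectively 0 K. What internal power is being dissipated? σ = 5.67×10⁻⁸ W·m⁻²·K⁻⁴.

Steady state: P = εσA T⁴.
A = 4πr² = 18.70 m²; T⁴ = (242)⁴ = 3.430×10⁹ K⁴.
P = 0.80 × 5.67×10⁻⁸ × 18.70 × 3.430×10⁹.

P ≈ 2910 W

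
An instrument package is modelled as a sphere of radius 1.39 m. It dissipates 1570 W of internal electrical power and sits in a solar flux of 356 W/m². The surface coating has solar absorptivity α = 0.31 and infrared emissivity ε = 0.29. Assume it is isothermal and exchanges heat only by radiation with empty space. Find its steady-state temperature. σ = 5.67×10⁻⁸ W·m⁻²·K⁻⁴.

At steady state, absorbed solar power + internal power = radiated power.
Absorbed: α·S·A_cross = 0.31·356·6.070 = 669.9 W (cross-section πr²).
Total input = 669.9 + 1570 = 2240 W.
Radiated: εσ·A_surf·T⁴ with A_surf = 4πr² = 24.28 m².
T⁴ = 2240/(0.29·5.67×10⁻⁸·24.28) = 5.611×10⁹ K⁴.

T ≈ 274 K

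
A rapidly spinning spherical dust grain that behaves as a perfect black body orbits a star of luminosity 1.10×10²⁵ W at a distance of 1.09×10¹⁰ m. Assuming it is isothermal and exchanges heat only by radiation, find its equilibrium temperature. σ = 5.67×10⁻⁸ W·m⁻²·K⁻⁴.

First find the stellar flux at distance d: S = L/(4πd²) = 1.10×10²⁵/(4π·(1.09×10¹⁰)²) = 7368 W/m².
For an isothermal sphere, absorbed (1−a)S·πr² = emitted σ·4πr²·T⁴, so T⁴ = (1−a)S/(4σ).
T⁴ = 1.00·7368/(4·5.67×10⁻⁸) = 3.249×10¹⁰ K⁴.

T ≈ 425 K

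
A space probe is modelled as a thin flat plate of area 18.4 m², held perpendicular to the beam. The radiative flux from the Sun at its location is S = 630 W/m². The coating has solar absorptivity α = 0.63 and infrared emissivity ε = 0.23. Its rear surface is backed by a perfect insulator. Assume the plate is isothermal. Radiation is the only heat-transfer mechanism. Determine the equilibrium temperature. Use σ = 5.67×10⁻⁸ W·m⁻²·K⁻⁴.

At equilibrium, absorbed power = emitted power.
Absorbing cross-section = A = 18.40 m²; emitting surface = A = 18.40 m² (ratio 1).
αS·A_cross = εσ·A_surf·T⁴  ⇒  T⁴ = αS/(ε·1σ).
T⁴ = 0.630·630/(0.23·1·5.67×10⁻⁸) = 3.043×10¹⁰ K⁴.
T = (3.043×10¹⁰)^(1/4).

T ≈ 418 K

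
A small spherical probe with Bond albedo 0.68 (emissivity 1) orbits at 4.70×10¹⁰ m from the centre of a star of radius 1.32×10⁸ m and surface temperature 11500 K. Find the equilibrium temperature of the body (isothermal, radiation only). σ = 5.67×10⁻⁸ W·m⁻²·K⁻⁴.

T ≈ 324 K

The star's surface emits σT_*⁴; at distance d the flux is S = σT_*⁴(R_*/d)².
S = 5.67×10⁻⁸·(11500)⁴·(1.32×10⁸/4.70×10¹⁰)² = 7822 W/m².
For an isothermal sphere T⁴ = (1−a)S/(4σ) = 1.104×10¹⁰ K⁴.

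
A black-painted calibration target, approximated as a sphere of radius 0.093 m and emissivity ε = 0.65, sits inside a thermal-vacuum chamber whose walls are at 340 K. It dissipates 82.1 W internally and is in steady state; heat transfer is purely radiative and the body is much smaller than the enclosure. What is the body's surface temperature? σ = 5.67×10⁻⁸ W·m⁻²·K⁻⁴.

T ≈ 429 K

For a small grey body in a large enclosure, net radiated power = εσA(T⁴ − T_w⁴).
Steady state: P = εσA(T⁴ − T_w⁴) with A = 4πr² = 0.1087 m².
T⁴ = P/(εσA) + T_w⁴ = 82.1/(0.65·5.67×10⁻⁸·0.1087) + (340)⁴
    = 2.050×10¹⁰ + 1.336×10¹⁰ = 3.386×10¹⁰ K⁴.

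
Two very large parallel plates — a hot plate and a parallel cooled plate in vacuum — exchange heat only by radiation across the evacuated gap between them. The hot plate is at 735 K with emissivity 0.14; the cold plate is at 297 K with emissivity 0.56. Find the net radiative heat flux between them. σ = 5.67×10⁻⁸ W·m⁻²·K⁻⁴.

q ≈ 2030 W/m²

For two infinite grey parallel plates, q = σ(T₁⁴ − T₂⁴)/(1/ε₁ + 1/ε₂ − 1).
T₁⁴ − T₂⁴ = 2.918×10¹¹ − 7.781×10⁹ = 2.841×10¹¹ K⁴.
1/ε₁ + 1/ε₂ − 1 = 7.143 + 1.786 − 1 = 7.929.
q = 5.67×10⁻⁸ × 2.841×10¹¹ / 7.929.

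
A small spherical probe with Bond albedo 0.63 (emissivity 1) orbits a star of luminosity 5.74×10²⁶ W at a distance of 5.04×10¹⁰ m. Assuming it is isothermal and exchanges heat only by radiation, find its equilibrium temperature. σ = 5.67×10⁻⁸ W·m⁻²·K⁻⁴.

First find the stellar flux at distance d: S = L/(4πd²) = 5.74×10²⁶/(4π·(5.04×10¹⁰)²) = 17980 W/m².
For an isothermal sphere, absorbed (1−a)S·πr² = emitted σ·4πr²·T⁴, so T⁴ = (1−a)S/(4σ).
T⁴ = 0.370·17980/(4·5.67×10⁻⁸) = 2.934×10¹⁰ K⁴.

T ≈ 414 K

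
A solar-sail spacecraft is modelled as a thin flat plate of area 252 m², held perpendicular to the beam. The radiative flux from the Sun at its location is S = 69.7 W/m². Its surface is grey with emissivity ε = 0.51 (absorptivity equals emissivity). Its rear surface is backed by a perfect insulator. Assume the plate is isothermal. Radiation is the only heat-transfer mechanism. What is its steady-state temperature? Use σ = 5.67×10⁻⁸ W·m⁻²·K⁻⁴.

T ≈ 187 K

At equilibrium, absorbed power = emitted power.
Absorbing cross-section = A = 252.0 m²; emitting surface = A = 252.0 m² (ratio 1).
εS·A_cross = εσ·A_surf·T⁴  ⇒  T⁴ = S/(1σ)   (ε cancels).
T⁴ = 69.7/(1·5.67×10⁻⁸) = 1.229×10⁹ K⁴.
T = (1.229×10⁹)^(1/4).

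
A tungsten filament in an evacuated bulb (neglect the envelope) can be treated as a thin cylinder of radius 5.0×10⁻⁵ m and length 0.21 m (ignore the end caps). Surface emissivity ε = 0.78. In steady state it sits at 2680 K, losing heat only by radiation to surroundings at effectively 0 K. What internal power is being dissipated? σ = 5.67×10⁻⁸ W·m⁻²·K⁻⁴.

P ≈ 151 W

Steady state: P = εσA T⁴.
A = 2πrL = 6.597×10⁻⁵ m²; T⁴ = (2680)⁴ = 5.159×10¹³ K⁴.
P = 0.78 × 5.67×10⁻⁸ × 6.597×10⁻⁵ × 5.159×10¹³.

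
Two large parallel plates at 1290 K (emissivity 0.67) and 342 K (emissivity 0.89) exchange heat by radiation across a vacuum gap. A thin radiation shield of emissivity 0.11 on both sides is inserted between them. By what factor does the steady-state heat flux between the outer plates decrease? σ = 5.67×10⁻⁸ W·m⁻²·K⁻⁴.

factor ≈ 11.6

Without shield: q₀ = σΔ(T⁴)/(1/ε₁+1/ε₂−1) with denominator 1.616.
With shield the two gaps are in series; the resistances add: (1/ε₁+1/ε_s−1)+(1/ε_s+1/ε₂−1) = 9.583+9.215 = 18.80.
Heat-flux ratio q₀/q = 18.80/1.616.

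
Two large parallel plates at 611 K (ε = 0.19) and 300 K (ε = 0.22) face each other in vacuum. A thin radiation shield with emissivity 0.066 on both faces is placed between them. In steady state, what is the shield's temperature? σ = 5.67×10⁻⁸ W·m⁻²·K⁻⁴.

In steady state the net flux on the hot side equals that on the cold side.
σ(T₁⁴−T_s⁴)/D₁ = σ(T_s⁴−T₂⁴)/D₂, with D₁ = 1/ε₁+1/ε_s−1 = 19.41, D₂ = 1/ε_s+1/ε₂−1 = 18.70.
Solve for T_s⁴: T_s⁴ = (D₂·T₁⁴ + D₁·T₂⁴)/(D₁+D₂) = 7.250×10¹⁰ K⁴.

T_s ≈ 519 K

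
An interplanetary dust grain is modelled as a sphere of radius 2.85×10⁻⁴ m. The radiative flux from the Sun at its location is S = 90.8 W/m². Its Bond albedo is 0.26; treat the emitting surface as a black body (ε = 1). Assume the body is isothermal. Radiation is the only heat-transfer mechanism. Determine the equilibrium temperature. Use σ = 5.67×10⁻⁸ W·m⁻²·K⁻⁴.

At equilibrium, absorbed power = emitted power.
Absorbing cross-section = πr² = 2.552×10⁻⁷ m²; emitting surface = 4πr² = 1.021×10⁻⁶ m² (ratio 4).
(1−a)S·A_cross = εσ·A_surf·T⁴  ⇒  T⁴ = (1−a)S/(4σ).
T⁴ = 0.740·90.8/(4·5.67×10⁻⁸) = 2.963×10⁸ K⁴.
T = (2.963×10⁸)^(1/4).

T ≈ 131 K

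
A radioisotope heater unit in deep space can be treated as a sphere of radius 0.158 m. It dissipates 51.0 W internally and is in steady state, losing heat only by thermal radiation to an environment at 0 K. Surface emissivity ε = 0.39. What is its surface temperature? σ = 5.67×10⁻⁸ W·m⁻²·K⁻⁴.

T ≈ 293 K

Steady state: internal power = radiated power, P = εσA T⁴.
Radiating area A = 4πr² = 0.3137 m².
T⁴ = P/(εσA) = 51.0/(0.39·5.67×10⁻⁸·0.3137) = 7.352×10⁹ K⁴.
T = (7.352×10⁹)^(1/4).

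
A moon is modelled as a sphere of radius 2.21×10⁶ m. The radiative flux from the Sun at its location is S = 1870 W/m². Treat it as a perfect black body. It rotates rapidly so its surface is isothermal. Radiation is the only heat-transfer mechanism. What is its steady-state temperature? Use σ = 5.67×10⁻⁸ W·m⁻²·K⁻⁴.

At equilibrium, absorbed power = emitted power.
Absorbing cross-section = πr² = 1.534×10¹³ m²; emitting surface = 4πr² = 6.138×10¹³ m² (ratio 4).
S·A_cross = εσ·A_surf·T⁴  ⇒  T⁴ = S/(4σ).
T⁴ = 1.00·1870/(4·5.67×10⁻⁸) = 8.245×10⁹ K⁴.
T = (8.245×10⁹)^(1/4).

T ≈ 301 K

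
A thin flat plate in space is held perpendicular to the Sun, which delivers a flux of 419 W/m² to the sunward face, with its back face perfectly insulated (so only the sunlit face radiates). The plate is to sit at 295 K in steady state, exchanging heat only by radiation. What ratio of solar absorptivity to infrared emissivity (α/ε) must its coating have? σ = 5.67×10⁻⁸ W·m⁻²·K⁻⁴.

α/ε ≈ 1.02

Balance: αS·A = εσ·1A·T⁴ ⇒ α/ε = σT⁴/S.
α/ε = 5.67×10⁻⁸·(295)⁴/419 = 5.67×10⁻⁸·7.573×10⁹/419.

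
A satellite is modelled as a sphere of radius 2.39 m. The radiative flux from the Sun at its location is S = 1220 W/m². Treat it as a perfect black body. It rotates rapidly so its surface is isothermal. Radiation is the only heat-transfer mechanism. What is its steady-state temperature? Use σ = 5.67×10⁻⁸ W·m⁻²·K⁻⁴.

At equilibrium, absorbed power = emitted power.
Absorbing cross-section = πr² = 17.95 m²; emitting surface = 4πr² = 71.78 m² (ratio 4).
S·A_cross = εσ·A_surf·T⁴  ⇒  T⁴ = S/(4σ).
T⁴ = 1.00·1220/(4·5.67×10⁻⁸) = 5.379×10⁹ K⁴.
T = (5.379×10⁹)^(1/4).

T ≈ 271 K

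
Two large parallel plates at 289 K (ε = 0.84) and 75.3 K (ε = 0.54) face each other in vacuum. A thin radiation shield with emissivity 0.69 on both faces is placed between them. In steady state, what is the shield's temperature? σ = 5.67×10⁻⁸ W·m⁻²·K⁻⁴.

T_s ≈ 253 K

In steady state the net flux on the hot side equals that on the cold side.
σ(T₁⁴−T_s⁴)/D₁ = σ(T_s⁴−T₂⁴)/D₂, with D₁ = 1/ε₁+1/ε_s−1 = 1.640, D₂ = 1/ε_s+1/ε₂−1 = 2.301.
Solve for T_s⁴: T_s⁴ = (D₂·T₁⁴ + D₁·T₂⁴)/(D₁+D₂) = 4.087×10⁹ K⁴.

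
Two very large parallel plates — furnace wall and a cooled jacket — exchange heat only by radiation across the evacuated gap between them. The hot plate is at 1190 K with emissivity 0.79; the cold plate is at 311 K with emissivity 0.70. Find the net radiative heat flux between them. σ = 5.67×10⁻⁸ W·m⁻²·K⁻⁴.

q ≈ 66800 W/m²

For two infinite grey parallel plates, q = σ(T₁⁴ − T₂⁴)/(1/ε₁ + 1/ε₂ − 1).
T₁⁴ − T₂⁴ = 2.005×10¹² − 9.355×10⁹ = 1.996×10¹² K⁴.
1/ε₁ + 1/ε₂ − 1 = 1.266 + 1.429 − 1 = 1.694.
q = 5.67×10⁻⁸ × 1.996×10¹² / 1.694.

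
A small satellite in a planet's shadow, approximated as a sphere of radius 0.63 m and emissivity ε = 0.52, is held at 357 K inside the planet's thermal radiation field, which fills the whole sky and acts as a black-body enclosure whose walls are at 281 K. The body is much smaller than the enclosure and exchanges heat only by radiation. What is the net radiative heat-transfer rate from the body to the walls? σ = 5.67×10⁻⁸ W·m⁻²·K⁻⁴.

For a small grey body in a large enclosure: P_net = εσA(T_body⁴ − T_wall⁴).
A = 4πr² = 4.988 m²; T_body⁴ − T_wall⁴ = 1.624×10¹⁰ − 6.235×10⁹ = 1.001×10¹⁰ K⁴.
|P_net| = 0.52·5.67×10⁻⁸·4.988·1.001×10¹⁰.

P_net ≈ 1470 W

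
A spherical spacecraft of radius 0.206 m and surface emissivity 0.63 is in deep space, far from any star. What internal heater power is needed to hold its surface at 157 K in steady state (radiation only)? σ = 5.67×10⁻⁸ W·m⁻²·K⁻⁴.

P ≈ 11.6 W

P = εσ·4πr²·T⁴.
4πr² = 0.5333 m²; T⁴ = 6.076×10⁸ K⁴.
P = 0.63·5.67×10⁻⁸·0.5333·6.076×10⁸.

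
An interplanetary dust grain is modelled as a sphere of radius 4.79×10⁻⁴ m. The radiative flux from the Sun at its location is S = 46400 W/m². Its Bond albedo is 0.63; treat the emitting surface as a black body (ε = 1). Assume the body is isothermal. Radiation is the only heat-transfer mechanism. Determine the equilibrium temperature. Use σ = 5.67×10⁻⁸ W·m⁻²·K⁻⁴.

At equilibrium, absorbed power = emitted power.
Absorbing cross-section = πr² = 7.208×10⁻⁷ m²; emitting surface = 4πr² = 2.883×10⁻⁶ m² (ratio 4).
(1−a)S·A_cross = εσ·A_surf·T⁴  ⇒  T⁴ = (1−a)S/(4σ).
T⁴ = 0.370·46400/(4·5.67×10⁻⁸) = 7.570×10¹⁰ K⁴.
T = (7.570×10¹⁰)^(1/4).

T ≈ 525 K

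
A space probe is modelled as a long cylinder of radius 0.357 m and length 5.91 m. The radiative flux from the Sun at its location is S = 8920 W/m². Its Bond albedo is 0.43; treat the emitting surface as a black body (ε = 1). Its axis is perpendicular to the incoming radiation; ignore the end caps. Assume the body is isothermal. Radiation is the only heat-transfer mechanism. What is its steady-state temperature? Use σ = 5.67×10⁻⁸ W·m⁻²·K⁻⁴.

T ≈ 411 K

At equilibrium, absorbed power = emitted power.
Absorbing cross-section = 2rL = 4.220 m²; emitting surface = 2πrL = 13.26 m² (ratio π).
(1−a)S·A_cross = εσ·A_surf·T⁴  ⇒  T⁴ = (1−a)S/(πσ).
T⁴ = 0.570·8920/(π·5.67×10⁻⁸) = 2.854×10¹⁰ K⁴.
T = (2.854×10¹⁰)^(1/4).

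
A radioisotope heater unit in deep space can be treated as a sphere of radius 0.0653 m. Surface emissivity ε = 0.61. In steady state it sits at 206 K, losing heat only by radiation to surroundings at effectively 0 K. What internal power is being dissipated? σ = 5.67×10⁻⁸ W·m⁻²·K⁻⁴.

P ≈ 3.34 W

Steady state: P = εσA T⁴.
A = 4πr² = 0.05358 m²; T⁴ = (206)⁴ = 1.801×10⁹ K⁴.
P = 0.61 × 5.67×10⁻⁸ × 0.05358 × 1.801×10⁹.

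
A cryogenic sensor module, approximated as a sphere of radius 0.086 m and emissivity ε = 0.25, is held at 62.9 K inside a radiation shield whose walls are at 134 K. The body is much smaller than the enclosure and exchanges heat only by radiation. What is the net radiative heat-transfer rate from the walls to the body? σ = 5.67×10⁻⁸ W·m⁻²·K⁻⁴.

For a small grey body in a large enclosure: P_net = εσA(T_body⁴ − T_wall⁴).
A = 4πr² = 0.09294 m²; T_body⁴ − T_wall⁴ = 1.565×10⁷ − 3.224×10⁸ = -3.068×10⁸ K⁴.
|P_net| = 0.25·5.67×10⁻⁸·0.09294·3.068×10⁸.

P_net ≈ 0.404 W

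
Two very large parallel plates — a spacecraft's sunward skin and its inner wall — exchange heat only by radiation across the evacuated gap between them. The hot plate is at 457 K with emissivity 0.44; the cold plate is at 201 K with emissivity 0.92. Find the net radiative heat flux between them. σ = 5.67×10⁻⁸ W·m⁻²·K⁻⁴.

For two infinite grey parallel plates, q = σ(T₁⁴ − T₂⁴)/(1/ε₁ + 1/ε₂ − 1).
T₁⁴ − T₂⁴ = 4.362×10¹⁰ − 1.632×10⁹ = 4.199×10¹⁰ K⁴.
1/ε₁ + 1/ε₂ − 1 = 2.273 + 1.087 − 1 = 2.360.
q = 5.67×10⁻⁸ × 4.199×10¹⁰ / 2.360.

q ≈ 1010 W/m²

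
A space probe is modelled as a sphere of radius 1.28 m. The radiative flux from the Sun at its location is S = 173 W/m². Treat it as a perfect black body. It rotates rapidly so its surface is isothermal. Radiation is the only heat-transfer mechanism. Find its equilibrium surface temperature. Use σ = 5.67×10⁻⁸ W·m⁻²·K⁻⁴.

At equilibrium, absorbed power = emitted power.
Absorbing cross-section = πr² = 5.147 m²; emitting surface = 4πr² = 20.59 m² (ratio 4).
S·A_cross = εσ·A_surf·T⁴  ⇒  T⁴ = S/(4σ).
T⁴ = 1.00·173/(4·5.67×10⁻⁸) = 7.628×10⁸ K⁴.
T = (7.628×10⁸)^(1/4).

T ≈ 166 K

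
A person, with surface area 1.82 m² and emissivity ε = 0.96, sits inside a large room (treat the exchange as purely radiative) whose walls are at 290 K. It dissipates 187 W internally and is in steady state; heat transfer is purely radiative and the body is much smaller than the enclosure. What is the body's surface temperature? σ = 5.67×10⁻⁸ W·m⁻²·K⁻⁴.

T ≈ 308 K

For a small grey body in a large enclosure, net radiated power = εσA(T⁴ − T_w⁴).
Steady state: P = εσA(T⁴ − T_w⁴) with A = 1.82 m².
T⁴ = P/(εσA) + T_w⁴ = 187/(0.96·5.67×10⁻⁸·1.820) + (290)⁴
    = 1.888×10⁹ + 7.073×10⁹ = 8.960×10⁹ K⁴.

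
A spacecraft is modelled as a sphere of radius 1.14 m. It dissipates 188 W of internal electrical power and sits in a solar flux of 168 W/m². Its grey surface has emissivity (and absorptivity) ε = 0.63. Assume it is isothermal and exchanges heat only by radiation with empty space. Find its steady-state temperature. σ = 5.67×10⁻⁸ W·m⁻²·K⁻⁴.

At steady state, absorbed solar power + internal power = radiated power.
Absorbed: α·S·A_cross = 0.63·168·4.083 = 432.1 W (cross-section πr²).
Total input = 432.1 + 188 = 620.1 W.
Radiated: εσ·A_surf·T⁴ with A_surf = 4πr² = 16.33 m².
T⁴ = 620.1/(0.63·5.67×10⁻⁸·16.33) = 1.063×10⁹ K⁴.

T ≈ 181 K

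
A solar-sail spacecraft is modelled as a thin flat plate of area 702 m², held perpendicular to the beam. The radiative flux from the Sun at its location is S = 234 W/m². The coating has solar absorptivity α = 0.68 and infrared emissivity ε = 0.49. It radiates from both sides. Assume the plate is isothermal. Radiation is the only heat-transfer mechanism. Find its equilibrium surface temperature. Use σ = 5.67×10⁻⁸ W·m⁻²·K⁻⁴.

At equilibrium, absorbed power = emitted power.
Absorbing cross-section = A = 702.0 m²; emitting surface = 2A = 1404 m² (ratio 2).
αS·A_cross = εσ·A_surf·T⁴  ⇒  T⁴ = αS/(ε·2σ).
T⁴ = 0.680·234/(0.49·2·5.67×10⁻⁸) = 2.864×10⁹ K⁴.
T = (2.864×10⁹)^(1/4).

T ≈ 231 K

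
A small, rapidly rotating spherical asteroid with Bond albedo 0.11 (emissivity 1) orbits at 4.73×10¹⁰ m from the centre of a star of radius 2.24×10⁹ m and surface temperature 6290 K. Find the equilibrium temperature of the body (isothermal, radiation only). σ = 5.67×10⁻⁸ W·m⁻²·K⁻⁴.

T ≈ 940 K

The star's surface emits σT_*⁴; at distance d the flux is S = σT_*⁴(R_*/d)².
S = 5.67×10⁻⁸·(6290)⁴·(2.24×10⁹/4.73×10¹⁰)² = 1.990×10⁵ W/m².
For an isothermal sphere T⁴ = (1−a)S/(4σ) = 7.811×10¹¹ K⁴.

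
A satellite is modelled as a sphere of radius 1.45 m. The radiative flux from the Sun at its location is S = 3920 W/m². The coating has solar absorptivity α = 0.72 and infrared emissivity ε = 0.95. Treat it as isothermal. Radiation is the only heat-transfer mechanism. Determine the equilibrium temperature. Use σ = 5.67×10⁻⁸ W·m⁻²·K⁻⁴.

T ≈ 338 K

At equilibrium, absorbed power = emitted power.
Absorbing cross-section = πr² = 6.605 m²; emitting surface = 4πr² = 26.42 m² (ratio 4).
αS·A_cross = εσ·A_surf·T⁴  ⇒  T⁴ = αS/(ε·4σ).
T⁴ = 0.720·3920/(0.95·4·5.67×10⁻⁸) = 1.310×10¹⁰ K⁴.
T = (1.310×10¹⁰)^(1/4).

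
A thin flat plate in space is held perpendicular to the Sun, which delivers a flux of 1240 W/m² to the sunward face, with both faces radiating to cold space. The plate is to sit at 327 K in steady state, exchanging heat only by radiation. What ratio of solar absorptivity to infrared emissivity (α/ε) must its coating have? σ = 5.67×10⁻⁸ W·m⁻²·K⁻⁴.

α/ε ≈ 1.05

Balance: αS·A = εσ·2A·T⁴ ⇒ α/ε = 2σT⁴/S.
α/ε = 2·5.67×10⁻⁸·(327)⁴/1240 = 2·5.67×10⁻⁸·1.143×10¹⁰/1240.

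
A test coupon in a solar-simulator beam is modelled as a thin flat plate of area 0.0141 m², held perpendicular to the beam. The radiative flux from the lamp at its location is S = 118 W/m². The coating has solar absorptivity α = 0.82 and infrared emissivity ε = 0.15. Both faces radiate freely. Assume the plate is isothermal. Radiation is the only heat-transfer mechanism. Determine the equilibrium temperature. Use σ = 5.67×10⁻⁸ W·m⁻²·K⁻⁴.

T ≈ 275 K

At equilibrium, absorbed power = emitted power.
Absorbing cross-section = A = 0.01410 m²; emitting surface = 2A = 0.02820 m² (ratio 2).
αS·A_cross = εσ·A_surf·T⁴  ⇒  T⁴ = αS/(ε·2σ).
T⁴ = 0.820·118/(0.15·2·5.67×10⁻⁸) = 5.688×10⁹ K⁴.
T = (5.688×10⁹)^(1/4).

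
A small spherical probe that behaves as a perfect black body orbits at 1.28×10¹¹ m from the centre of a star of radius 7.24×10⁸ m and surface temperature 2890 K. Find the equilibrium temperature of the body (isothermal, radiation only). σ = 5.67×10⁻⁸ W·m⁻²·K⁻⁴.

T ≈ 154 K

The star's surface emits σT_*⁴; at distance d the flux is S = σT_*⁴(R_*/d)².
S = 5.67×10⁻⁸·(2890)⁴·(7.24×10⁸/1.28×10¹¹)² = 126.5 W/m².
For an isothermal sphere T⁴ = (1−a)S/(4σ) = 5.579×10⁸ K⁴.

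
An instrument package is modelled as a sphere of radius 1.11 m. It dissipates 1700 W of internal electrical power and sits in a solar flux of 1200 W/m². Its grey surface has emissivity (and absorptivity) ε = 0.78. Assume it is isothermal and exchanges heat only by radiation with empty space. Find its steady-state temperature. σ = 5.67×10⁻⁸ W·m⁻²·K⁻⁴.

T ≈ 297 K

At steady state, absorbed solar power + internal power = radiated power.
Absorbed: α·S·A_cross = 0.78·1200·3.871 = 3623 W (cross-section πr²).
Total input = 3623 + 1700 = 5323 W.
Radiated: εσ·A_surf·T⁴ with A_surf = 4πr² = 15.48 m².
T⁴ = 5323/(0.78·5.67×10⁻⁸·15.48) = 7.774×10⁹ K⁴.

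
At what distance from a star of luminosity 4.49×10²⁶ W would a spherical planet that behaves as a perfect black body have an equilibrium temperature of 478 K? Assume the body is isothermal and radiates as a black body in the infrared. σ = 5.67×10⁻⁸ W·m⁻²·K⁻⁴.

d ≈ 5.49×10¹⁰ m

For an isothermal black-emitting sphere, (1−a)S·πr² = σ·4πr²·T⁴ ⇒ S = 4σT⁴/(1−a).
S = 4·5.67×10⁻⁸·(478)⁴/1.00 = 11840 W/m².
Flux falls as S = L/(4πd²), so d = √(L/(4πS)) = √(4.49×10²⁶/(4π·11840)).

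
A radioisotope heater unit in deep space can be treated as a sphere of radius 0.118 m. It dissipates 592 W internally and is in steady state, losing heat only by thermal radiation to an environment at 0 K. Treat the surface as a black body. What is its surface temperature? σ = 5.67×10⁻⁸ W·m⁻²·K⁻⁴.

T ≈ 494 K

Steady state: internal power = radiated power, P = εσA T⁴.
Radiating area A = 4πr² = 0.1750 m².
T⁴ = P/(εσA) = 592/(1.0·5.67×10⁻⁸·0.1750) = 5.967×10¹⁰ K⁴.
T = (5.967×10¹⁰)^(1/4).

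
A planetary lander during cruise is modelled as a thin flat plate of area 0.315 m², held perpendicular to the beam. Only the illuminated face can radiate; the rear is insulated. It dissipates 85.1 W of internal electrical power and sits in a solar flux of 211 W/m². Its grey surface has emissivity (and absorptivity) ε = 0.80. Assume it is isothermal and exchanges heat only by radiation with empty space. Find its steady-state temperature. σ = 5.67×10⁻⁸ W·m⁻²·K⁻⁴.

At steady state, absorbed solar power + internal power = radiated power.
Absorbed: α·S·A_cross = 0.80·211·0.3150 = 53.17 W (cross-section A).
Total input = 53.17 + 85.1 = 138.3 W.
Radiated: εσ·A_surf·T⁴ with A_surf = A = 0.3150 m².
T⁴ = 138.3/(0.80·5.67×10⁻⁸·0.3150) = 9.677×10⁹ K⁴.

T ≈ 314 K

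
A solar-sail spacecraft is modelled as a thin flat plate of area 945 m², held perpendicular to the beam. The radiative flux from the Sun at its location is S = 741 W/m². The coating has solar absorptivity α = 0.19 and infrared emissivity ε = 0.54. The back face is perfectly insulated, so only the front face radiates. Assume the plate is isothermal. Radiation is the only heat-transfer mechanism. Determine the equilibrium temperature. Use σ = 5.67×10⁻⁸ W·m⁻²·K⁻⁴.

T ≈ 260 K

At equilibrium, absorbed power = emitted power.
Absorbing cross-section = A = 945.0 m²; emitting surface = A = 945.0 m² (ratio 1).
αS·A_cross = εσ·A_surf·T⁴  ⇒  T⁴ = αS/(ε·1σ).
T⁴ = 0.190·741/(0.54·1·5.67×10⁻⁸) = 4.598×10⁹ K⁴.
T = (4.598×10⁹)^(1/4).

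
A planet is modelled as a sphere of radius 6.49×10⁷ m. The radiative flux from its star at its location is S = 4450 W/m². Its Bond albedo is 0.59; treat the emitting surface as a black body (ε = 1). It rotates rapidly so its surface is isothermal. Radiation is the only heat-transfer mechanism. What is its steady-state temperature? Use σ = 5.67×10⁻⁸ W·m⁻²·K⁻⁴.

T ≈ 299 K

At equilibrium, absorbed power = emitted power.
Absorbing cross-section = πr² = 1.323×10¹⁶ m²; emitting surface = 4πr² = 5.293×10¹⁶ m² (ratio 4).
(1−a)S·A_cross = εσ·A_surf·T⁴  ⇒  T⁴ = (1−a)S/(4σ).
T⁴ = 0.410·4450/(4·5.67×10⁻⁸) = 8.045×10⁹ K⁴.
T = (8.045×10⁹)^(1/4).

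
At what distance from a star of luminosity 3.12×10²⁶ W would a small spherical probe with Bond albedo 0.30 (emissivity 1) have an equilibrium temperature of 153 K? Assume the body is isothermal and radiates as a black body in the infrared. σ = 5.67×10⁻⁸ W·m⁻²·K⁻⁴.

For an isothermal black-emitting sphere, (1−a)S·πr² = σ·4πr²·T⁴ ⇒ S = 4σT⁴/(1−a).
S = 4·5.67×10⁻⁸·(153)⁴/0.700 = 177.5 W/m².
Flux falls as S = L/(4πd²), so d = √(L/(4πS)) = √(3.12×10²⁶/(4π·177.5)).

d ≈ 3.74×10¹¹ m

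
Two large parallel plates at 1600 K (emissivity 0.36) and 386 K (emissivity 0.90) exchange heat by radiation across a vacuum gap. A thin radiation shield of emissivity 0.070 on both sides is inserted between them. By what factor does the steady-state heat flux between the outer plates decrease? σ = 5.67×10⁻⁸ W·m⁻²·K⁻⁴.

Without shield: q₀ = σΔ(T⁴)/(1/ε₁+1/ε₂−1) with denominator 2.889.
With shield the two gaps are in series; the resistances add: (1/ε₁+1/ε_s−1)+(1/ε_s+1/ε₂−1) = 16.06+14.40 = 30.46.
Heat-flux ratio q₀/q = 30.46/2.889.

factor ≈ 10.5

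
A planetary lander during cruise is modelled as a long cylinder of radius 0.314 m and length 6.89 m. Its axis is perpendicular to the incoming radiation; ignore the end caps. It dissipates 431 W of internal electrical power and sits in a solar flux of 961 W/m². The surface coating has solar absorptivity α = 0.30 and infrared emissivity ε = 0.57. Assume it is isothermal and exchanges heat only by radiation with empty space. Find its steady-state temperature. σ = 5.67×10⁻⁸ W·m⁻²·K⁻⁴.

At steady state, absorbed solar power + internal power = radiated power.
Absorbed: α·S·A_cross = 0.30·961·4.327 = 1247 W (cross-section 2rL).
Total input = 1247 + 431 = 1678 W.
Radiated: εσ·A_surf·T⁴ with A_surf = 2πrL = 13.59 m².
T⁴ = 1678/(0.57·5.67×10⁻⁸·13.59) = 3.821×10⁹ K⁴.

T ≈ 249 K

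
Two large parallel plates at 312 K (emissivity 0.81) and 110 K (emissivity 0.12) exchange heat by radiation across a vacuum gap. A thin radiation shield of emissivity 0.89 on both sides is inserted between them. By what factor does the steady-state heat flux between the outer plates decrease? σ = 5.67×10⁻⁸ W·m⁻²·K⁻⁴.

factor ≈ 1.15

Without shield: q₀ = σΔ(T⁴)/(1/ε₁+1/ε₂−1) with denominator 8.568.
With shield the two gaps are in series; the resistances add: (1/ε₁+1/ε_s−1)+(1/ε_s+1/ε₂−1) = 1.358+8.457 = 9.815.
Heat-flux ratio q₀/q = 9.815/8.568.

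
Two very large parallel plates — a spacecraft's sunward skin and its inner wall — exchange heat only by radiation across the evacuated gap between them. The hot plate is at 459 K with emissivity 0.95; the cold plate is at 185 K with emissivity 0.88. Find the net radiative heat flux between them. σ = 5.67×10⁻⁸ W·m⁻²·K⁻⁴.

q ≈ 2060 W/m²

For two infinite grey parallel plates, q = σ(T₁⁴ − T₂⁴)/(1/ε₁ + 1/ε₂ − 1).
T₁⁴ − T₂⁴ = 4.439×10¹⁰ − 1.171×10⁹ = 4.322×10¹⁰ K⁴.
1/ε₁ + 1/ε₂ − 1 = 1.053 + 1.136 − 1 = 1.189.
q = 5.67×10⁻⁸ × 4.322×10¹⁰ / 1.189.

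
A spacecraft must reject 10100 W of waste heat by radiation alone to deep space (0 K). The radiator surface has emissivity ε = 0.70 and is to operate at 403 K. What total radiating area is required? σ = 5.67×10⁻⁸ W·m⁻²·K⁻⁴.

P = εσA T⁴ ⇒ A = P/(εσT⁴).
T⁴ = 2.638×10¹⁰ K⁴.
A = 10100/(0.70 × 5.67×10⁻⁸ × 2.638×10¹⁰).

A ≈ 9.65 m²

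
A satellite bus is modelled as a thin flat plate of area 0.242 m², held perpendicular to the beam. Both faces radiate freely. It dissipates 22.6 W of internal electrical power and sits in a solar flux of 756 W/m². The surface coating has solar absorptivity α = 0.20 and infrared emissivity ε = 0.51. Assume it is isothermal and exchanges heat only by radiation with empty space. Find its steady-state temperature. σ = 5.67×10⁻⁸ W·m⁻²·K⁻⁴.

T ≈ 255 K

At steady state, absorbed solar power + internal power = radiated power.
Absorbed: α·S·A_cross = 0.20·756·0.2420 = 36.59 W (cross-section A).
Total input = 36.59 + 22.6 = 59.19 W.
Radiated: εσ·A_surf·T⁴ with A_surf = 2A = 0.4840 m².
T⁴ = 59.19/(0.51·5.67×10⁻⁸·0.4840) = 4.229×10⁹ K⁴.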